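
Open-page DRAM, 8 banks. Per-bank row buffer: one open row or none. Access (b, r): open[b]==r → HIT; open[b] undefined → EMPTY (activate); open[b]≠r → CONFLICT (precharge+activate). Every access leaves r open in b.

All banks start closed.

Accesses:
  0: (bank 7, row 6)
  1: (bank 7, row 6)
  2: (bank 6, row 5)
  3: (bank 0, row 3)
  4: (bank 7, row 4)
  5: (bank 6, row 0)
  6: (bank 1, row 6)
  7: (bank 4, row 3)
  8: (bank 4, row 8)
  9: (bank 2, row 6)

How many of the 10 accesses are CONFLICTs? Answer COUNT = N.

COUNT = 3

#0 (7,6) E
#1 (7,6) H  (was 6)
#2 (6,5) E
#3 (0,3) E
#4 (7,4) C  (was 6)
#5 (6,0) C  (was 5)
#6 (1,6) E
#7 (4,3) E
#8 (4,8) C  (was 3)
#9 (2,6) E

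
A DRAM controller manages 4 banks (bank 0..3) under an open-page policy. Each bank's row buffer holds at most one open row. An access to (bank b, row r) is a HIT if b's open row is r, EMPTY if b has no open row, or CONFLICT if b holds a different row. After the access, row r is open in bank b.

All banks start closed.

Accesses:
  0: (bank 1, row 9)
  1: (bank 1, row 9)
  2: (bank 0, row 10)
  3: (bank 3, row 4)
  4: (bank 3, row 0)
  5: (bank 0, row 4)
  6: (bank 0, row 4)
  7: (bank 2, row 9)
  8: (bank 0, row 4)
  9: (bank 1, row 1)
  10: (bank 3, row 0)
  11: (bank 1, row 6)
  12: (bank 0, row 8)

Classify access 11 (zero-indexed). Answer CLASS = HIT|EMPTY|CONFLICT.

CLASS = CONFLICT

0: bank 1 row 9 — prev None → EMPTY
1: bank 1 row 9 — prev 9 → HIT
2: bank 0 row 10 — prev None → EMPTY
3: bank 3 row 4 — prev None → EMPTY
4: bank 3 row 0 — prev 4 → CONFLICT
5: bank 0 row 4 — prev 10 → CONFLICT
6: bank 0 row 4 — prev 4 → HIT
7: bank 2 row 9 — prev None → EMPTY
8: bank 0 row 4 — prev 4 → HIT
9: bank 1 row 1 — prev 9 → CONFLICT
10: bank 3 row 0 — prev 0 → HIT
11: bank 1 row 6 — prev 1 → CONFLICT
12: bank 0 row 8 — prev 4 → CONFLICT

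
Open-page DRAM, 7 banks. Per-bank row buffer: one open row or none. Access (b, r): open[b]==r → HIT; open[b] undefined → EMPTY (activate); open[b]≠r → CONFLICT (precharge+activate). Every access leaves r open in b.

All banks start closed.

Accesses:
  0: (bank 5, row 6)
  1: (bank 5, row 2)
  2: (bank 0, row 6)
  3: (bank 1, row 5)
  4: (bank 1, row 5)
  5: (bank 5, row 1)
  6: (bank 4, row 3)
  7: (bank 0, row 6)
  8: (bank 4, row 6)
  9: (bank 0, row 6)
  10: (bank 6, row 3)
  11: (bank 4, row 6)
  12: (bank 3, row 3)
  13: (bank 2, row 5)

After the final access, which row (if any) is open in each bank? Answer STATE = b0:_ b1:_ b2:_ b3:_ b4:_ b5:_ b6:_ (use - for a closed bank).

0: bank 5 row 6 — prev None → EMPTY
1: bank 5 row 2 — prev 6 → CONFLICT
2: bank 0 row 6 — prev None → EMPTY
3: bank 1 row 5 — prev None → EMPTY
4: bank 1 row 5 — prev 5 → HIT
5: bank 5 row 1 — prev 2 → CONFLICT
6: bank 4 row 3 — prev None → EMPTY
7: bank 0 row 6 — prev 6 → HIT
8: bank 4 row 6 — prev 3 → CONFLICT
9: bank 0 row 6 — prev 6 → HIT
10: bank 6 row 3 — prev None → EMPTY
11: bank 4 row 6 — prev 6 → HIT
12: bank 3 row 3 — prev None → EMPTY
13: bank 2 row 5 — prev None → EMPTY

STATE = b0:6 b1:5 b2:5 b3:3 b4:6 b5:1 b6:3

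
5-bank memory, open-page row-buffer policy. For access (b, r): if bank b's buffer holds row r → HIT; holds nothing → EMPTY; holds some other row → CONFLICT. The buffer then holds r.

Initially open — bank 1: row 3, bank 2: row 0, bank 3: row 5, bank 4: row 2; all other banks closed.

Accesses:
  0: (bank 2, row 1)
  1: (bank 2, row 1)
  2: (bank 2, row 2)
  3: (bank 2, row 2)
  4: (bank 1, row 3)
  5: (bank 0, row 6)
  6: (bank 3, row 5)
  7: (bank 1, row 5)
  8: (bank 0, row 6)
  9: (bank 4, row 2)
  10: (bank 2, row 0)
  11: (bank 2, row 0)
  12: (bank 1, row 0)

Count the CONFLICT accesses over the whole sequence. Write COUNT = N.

  [0] b2 r1: had r0 ⇒ C
  [1] b2 r1: had r1 ⇒ H
  [2] b2 r2: had r1 ⇒ C
  [3] b2 r2: had r2 ⇒ H
  [4] b1 r3: had r3 ⇒ H
  [5] b0 r6: no row ⇒ E
  [6] b3 r5: had r5 ⇒ H
  [7] b1 r5: had r3 ⇒ C
  [8] b0 r6: had r6 ⇒ H
  [9] b4 r2: had r2 ⇒ H
  [10] b2 r0: had r2 ⇒ C
  [11] b2 r0: had r0 ⇒ H
  [12] b1 r0: had r5 ⇒ C

COUNT = 5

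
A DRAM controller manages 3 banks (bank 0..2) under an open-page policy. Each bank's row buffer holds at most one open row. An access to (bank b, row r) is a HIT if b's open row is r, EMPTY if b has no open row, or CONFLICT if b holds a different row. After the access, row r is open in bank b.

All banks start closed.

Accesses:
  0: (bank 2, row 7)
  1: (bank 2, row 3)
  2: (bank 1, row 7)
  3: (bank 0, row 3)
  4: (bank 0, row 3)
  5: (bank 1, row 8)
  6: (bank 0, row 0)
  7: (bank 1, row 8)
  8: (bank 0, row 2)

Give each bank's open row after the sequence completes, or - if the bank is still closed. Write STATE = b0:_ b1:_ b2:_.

STATE = b0:2 b1:8 b2:3

0: bank 2 row 7 — prev None → EMPTY
1: bank 2 row 3 — prev 7 → CONFLICT
2: bank 1 row 7 — prev None → EMPTY
3: bank 0 row 3 — prev None → EMPTY
4: bank 0 row 3 — prev 3 → HIT
5: bank 1 row 8 — prev 7 → CONFLICT
6: bank 0 row 0 — prev 3 → CONFLICT
7: bank 1 row 8 — prev 8 → HIT
8: bank 0 row 2 — prev 0 → CONFLICT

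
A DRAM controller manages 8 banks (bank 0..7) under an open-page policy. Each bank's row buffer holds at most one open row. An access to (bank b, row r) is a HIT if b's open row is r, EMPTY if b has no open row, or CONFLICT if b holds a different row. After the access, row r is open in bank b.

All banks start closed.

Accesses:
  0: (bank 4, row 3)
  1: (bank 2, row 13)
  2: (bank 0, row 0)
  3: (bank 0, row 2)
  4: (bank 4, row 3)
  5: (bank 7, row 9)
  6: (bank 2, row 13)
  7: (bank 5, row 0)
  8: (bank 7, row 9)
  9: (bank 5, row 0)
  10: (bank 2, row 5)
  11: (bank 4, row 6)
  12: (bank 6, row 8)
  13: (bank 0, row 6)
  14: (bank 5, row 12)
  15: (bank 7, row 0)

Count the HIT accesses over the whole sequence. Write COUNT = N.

0: bank 4 row 3 — prev None → EMPTY
1: bank 2 row 13 — prev None → EMPTY
2: bank 0 row 0 — prev None → EMPTY
3: bank 0 row 2 — prev 0 → CONFLICT
4: bank 4 row 3 — prev 3 → HIT
5: bank 7 row 9 — prev None → EMPTY
6: bank 2 row 13 — prev 13 → HIT
7: bank 5 row 0 — prev None → EMPTY
8: bank 7 row 9 — prev 9 → HIT
9: bank 5 row 0 — prev 0 → HIT
10: bank 2 row 5 — prev 13 → CONFLICT
11: bank 4 row 6 — prev 3 → CONFLICT
12: bank 6 row 8 — prev None → EMPTY
13: bank 0 row 6 — prev 2 → CONFLICT
14: bank 5 row 12 — prev 0 → CONFLICT
15: bank 7 row 0 — prev 9 → CONFLICT

COUNT = 4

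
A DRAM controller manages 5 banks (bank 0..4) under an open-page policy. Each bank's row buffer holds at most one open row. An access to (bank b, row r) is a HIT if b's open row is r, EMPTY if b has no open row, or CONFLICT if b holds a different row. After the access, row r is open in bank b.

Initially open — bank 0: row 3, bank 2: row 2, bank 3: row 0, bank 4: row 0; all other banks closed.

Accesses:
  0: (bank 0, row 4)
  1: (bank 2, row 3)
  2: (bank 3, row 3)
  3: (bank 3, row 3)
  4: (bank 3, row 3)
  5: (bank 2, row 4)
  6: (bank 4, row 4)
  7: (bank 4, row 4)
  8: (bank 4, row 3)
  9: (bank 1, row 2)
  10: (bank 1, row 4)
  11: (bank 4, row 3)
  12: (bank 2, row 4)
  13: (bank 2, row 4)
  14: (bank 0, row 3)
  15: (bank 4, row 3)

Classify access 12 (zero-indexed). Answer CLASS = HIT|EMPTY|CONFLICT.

CLASS = HIT

0: bank 0 row 4 — prev 3 → CONFLICT
1: bank 2 row 3 — prev 2 → CONFLICT
2: bank 3 row 3 — prev 0 → CONFLICT
3: bank 3 row 3 — prev 3 → HIT
4: bank 3 row 3 — prev 3 → HIT
5: bank 2 row 4 — prev 3 → CONFLICT
6: bank 4 row 4 — prev 0 → CONFLICT
7: bank 4 row 4 — prev 4 → HIT
8: bank 4 row 3 — prev 4 → CONFLICT
9: bank 1 row 2 — prev None → EMPTY
10: bank 1 row 4 — prev 2 → CONFLICT
11: bank 4 row 3 — prev 3 → HIT
12: bank 2 row 4 — prev 4 → HIT
13: bank 2 row 4 — prev 4 → HIT
14: bank 0 row 3 — prev 4 → CONFLICT
15: bank 4 row 3 — prev 3 → HIT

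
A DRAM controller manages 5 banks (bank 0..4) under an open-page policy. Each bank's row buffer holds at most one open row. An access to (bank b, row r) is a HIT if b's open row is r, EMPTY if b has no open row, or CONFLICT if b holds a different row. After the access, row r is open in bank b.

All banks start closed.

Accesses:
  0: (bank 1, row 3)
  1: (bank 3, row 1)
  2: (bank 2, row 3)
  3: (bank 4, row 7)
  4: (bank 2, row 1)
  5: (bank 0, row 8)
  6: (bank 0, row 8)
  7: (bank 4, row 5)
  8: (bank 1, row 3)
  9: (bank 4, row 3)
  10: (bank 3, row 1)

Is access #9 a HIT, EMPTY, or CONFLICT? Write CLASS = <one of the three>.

  [0] b1 r3: no row ⇒ E
  [1] b3 r1: no row ⇒ E
  [2] b2 r3: no row ⇒ E
  [3] b4 r7: no row ⇒ E
  [4] b2 r1: had r3 ⇒ C
  [5] b0 r8: no row ⇒ E
  [6] b0 r8: had r8 ⇒ H
  [7] b4 r5: had r7 ⇒ C
  [8] b1 r3: had r3 ⇒ H
  [9] b4 r3: had r5 ⇒ C
  [10] b3 r1: had r1 ⇒ H

CLASS = CONFLICT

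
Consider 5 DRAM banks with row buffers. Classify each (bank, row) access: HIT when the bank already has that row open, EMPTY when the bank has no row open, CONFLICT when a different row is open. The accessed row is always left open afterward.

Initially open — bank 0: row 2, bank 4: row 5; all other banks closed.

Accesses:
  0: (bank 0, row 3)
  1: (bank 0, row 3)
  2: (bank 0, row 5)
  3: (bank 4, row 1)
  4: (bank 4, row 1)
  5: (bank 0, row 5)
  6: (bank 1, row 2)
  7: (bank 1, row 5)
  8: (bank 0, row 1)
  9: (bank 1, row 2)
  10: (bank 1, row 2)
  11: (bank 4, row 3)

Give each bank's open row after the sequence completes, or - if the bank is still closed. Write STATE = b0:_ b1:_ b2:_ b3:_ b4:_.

#0 (0,3) C  (was 2)
#1 (0,3) H  (was 3)
#2 (0,5) C  (was 3)
#3 (4,1) C  (was 5)
#4 (4,1) H  (was 1)
#5 (0,5) H  (was 5)
#6 (1,2) E
#7 (1,5) C  (was 2)
#8 (0,1) C  (was 5)
#9 (1,2) C  (was 5)
#10 (1,2) H  (was 2)
#11 (4,3) C  (was 1)

STATE = b0:1 b1:2 b2:- b3:- b4:3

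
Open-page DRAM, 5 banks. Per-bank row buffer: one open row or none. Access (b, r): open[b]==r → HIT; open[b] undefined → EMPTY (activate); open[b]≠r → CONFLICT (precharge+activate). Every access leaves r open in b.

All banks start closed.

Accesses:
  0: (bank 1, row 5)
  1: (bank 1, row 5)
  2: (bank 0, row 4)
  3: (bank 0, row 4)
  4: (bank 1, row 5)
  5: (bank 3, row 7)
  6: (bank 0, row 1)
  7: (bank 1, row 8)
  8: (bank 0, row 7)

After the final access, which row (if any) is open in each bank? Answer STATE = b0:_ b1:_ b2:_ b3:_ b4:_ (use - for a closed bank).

step 0: bank1 None->5 [EMPTY]
step 1: bank1 5->5 [HIT]
step 2: bank0 None->4 [EMPTY]
step 3: bank0 4->4 [HIT]
step 4: bank1 5->5 [HIT]
step 5: bank3 None->7 [EMPTY]
step 6: bank0 4->1 [CONFLICT]
step 7: bank1 5->8 [CONFLICT]
step 8: bank0 1->7 [CONFLICT]

STATE = b0:7 b1:8 b2:- b3:7 b4:-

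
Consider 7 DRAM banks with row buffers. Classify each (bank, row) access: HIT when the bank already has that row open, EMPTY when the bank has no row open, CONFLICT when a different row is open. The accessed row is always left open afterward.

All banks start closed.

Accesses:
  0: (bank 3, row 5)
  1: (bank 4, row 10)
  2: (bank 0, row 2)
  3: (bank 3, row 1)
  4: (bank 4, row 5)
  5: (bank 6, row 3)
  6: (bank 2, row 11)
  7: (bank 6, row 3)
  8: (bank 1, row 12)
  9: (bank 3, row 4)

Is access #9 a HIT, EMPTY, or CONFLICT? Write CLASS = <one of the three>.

CLASS = CONFLICT

0: bank 3 row 5 — prev None → EMPTY
1: bank 4 row 10 — prev None → EMPTY
2: bank 0 row 2 — prev None → EMPTY
3: bank 3 row 1 — prev 5 → CONFLICT
4: bank 4 row 5 — prev 10 → CONFLICT
5: bank 6 row 3 — prev None → EMPTY
6: bank 2 row 11 — prev None → EMPTY
7: bank 6 row 3 — prev 3 → HIT
8: bank 1 row 12 — prev None → EMPTY
9: bank 3 row 4 — prev 1 → CONFLICT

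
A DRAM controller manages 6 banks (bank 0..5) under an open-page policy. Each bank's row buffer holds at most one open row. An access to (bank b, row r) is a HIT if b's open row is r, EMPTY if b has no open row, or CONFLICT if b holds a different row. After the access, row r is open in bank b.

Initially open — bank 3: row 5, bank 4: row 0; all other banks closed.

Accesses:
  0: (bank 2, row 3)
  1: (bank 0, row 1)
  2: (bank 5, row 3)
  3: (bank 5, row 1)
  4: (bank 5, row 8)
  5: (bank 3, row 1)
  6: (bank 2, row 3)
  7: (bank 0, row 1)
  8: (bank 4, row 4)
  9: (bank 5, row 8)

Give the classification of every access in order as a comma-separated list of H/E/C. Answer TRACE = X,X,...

0: bank 2 row 3 — prev None → EMPTY
1: bank 0 row 1 — prev None → EMPTY
2: bank 5 row 3 — prev None → EMPTY
3: bank 5 row 1 — prev 3 → CONFLICT
4: bank 5 row 8 — prev 1 → CONFLICT
5: bank 3 row 1 — prev 5 → CONFLICT
6: bank 2 row 3 — prev 3 → HIT
7: bank 0 row 1 — prev 1 → HIT
8: bank 4 row 4 — prev 0 → CONFLICT
9: bank 5 row 8 — prev 8 → HIT

TRACE = E,E,E,C,C,C,H,H,C,H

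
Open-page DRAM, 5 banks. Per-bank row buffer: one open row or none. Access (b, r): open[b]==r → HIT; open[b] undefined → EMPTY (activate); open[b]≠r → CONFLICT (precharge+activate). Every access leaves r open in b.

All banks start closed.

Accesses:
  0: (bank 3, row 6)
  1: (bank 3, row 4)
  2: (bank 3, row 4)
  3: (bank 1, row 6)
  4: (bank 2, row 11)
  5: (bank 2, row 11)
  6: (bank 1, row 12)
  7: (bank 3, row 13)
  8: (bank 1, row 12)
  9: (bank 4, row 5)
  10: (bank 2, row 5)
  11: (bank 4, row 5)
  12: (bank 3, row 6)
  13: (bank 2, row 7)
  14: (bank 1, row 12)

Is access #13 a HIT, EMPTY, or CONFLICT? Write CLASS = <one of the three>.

0: bank 3 row 6 — prev None → EMPTY
1: bank 3 row 4 — prev 6 → CONFLICT
2: bank 3 row 4 — prev 4 → HIT
3: bank 1 row 6 — prev None → EMPTY
4: bank 2 row 11 — prev None → EMPTY
5: bank 2 row 11 — prev 11 → HIT
6: bank 1 row 12 — prev 6 → CONFLICT
7: bank 3 row 13 — prev 4 → CONFLICT
8: bank 1 row 12 — prev 12 → HIT
9: bank 4 row 5 — prev None → EMPTY
10: bank 2 row 5 — prev 11 → CONFLICT
11: bank 4 row 5 — prev 5 → HIT
12: bank 3 row 6 — prev 13 → CONFLICT
13: bank 2 row 7 — prev 5 → CONFLICT
14: bank 1 row 12 — prev 12 → HIT

CLASS = CONFLICT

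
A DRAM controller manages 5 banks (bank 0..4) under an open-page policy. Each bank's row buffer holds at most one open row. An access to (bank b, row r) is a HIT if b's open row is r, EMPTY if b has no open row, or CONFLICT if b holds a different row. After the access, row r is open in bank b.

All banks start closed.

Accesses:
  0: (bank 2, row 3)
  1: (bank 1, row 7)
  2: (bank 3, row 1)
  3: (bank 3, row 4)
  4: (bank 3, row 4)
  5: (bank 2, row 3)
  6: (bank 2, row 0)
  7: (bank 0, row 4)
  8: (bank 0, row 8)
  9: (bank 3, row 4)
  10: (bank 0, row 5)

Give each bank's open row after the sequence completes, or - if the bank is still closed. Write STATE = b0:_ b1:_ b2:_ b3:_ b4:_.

0: bank 2 row 3 — prev None → EMPTY
1: bank 1 row 7 — prev None → EMPTY
2: bank 3 row 1 — prev None → EMPTY
3: bank 3 row 4 — prev 1 → CONFLICT
4: bank 3 row 4 — prev 4 → HIT
5: bank 2 row 3 — prev 3 → HIT
6: bank 2 row 0 — prev 3 → CONFLICT
7: bank 0 row 4 — prev None → EMPTY
8: bank 0 row 8 — prev 4 → CONFLICT
9: bank 3 row 4 — prev 4 → HIT
10: bank 0 row 5 — prev 8 → CONFLICT

STATE = b0:5 b1:7 b2:0 b3:4 b4:-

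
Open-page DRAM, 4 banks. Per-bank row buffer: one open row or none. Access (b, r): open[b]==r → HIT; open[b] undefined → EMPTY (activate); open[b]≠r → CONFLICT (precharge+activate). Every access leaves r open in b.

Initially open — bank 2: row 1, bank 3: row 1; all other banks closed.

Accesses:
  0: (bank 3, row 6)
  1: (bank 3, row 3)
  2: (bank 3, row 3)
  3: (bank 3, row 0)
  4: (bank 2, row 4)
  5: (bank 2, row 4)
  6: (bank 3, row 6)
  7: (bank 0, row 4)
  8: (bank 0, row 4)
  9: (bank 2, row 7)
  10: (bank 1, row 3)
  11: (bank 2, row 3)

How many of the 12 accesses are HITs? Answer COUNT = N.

  [0] b3 r6: had r1 ⇒ C
  [1] b3 r3: had r6 ⇒ C
  [2] b3 r3: had r3 ⇒ H
  [3] b3 r0: had r3 ⇒ C
  [4] b2 r4: had r1 ⇒ C
  [5] b2 r4: had r4 ⇒ H
  [6] b3 r6: had r0 ⇒ C
  [7] b0 r4: no row ⇒ E
  [8] b0 r4: had r4 ⇒ H
  [9] b2 r7: had r4 ⇒ C
  [10] b1 r3: no row ⇒ E
  [11] b2 r3: had r7 ⇒ C

COUNT = 3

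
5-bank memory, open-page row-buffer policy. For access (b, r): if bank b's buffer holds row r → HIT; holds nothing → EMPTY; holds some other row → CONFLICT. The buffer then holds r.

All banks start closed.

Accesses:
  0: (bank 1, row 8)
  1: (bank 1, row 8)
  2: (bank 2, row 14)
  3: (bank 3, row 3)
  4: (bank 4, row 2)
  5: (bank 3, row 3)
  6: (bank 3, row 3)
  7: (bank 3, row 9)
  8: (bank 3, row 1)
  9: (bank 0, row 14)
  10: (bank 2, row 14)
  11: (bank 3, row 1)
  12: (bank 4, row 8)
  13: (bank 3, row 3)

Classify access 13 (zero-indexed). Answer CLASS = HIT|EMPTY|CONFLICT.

CLASS = CONFLICT

step 0: bank1 None->8 [EMPTY]
step 1: bank1 8->8 [HIT]
step 2: bank2 None->14 [EMPTY]
step 3: bank3 None->3 [EMPTY]
step 4: bank4 None->2 [EMPTY]
step 5: bank3 3->3 [HIT]
step 6: bank3 3->3 [HIT]
step 7: bank3 3->9 [CONFLICT]
step 8: bank3 9->1 [CONFLICT]
step 9: bank0 None->14 [EMPTY]
step 10: bank2 14->14 [HIT]
step 11: bank3 1->1 [HIT]
step 12: bank4 2->8 [CONFLICT]
step 13: bank3 1->3 [CONFLICT]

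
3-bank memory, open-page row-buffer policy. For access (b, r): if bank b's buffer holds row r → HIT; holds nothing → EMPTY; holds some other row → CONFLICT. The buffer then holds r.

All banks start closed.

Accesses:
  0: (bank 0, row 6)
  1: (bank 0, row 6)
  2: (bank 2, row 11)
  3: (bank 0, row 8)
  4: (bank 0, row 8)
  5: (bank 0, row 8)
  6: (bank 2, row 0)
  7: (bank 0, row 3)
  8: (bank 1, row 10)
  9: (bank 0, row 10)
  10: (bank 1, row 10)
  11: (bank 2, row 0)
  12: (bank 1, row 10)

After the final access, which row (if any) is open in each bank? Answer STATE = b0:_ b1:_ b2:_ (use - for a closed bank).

STATE = b0:10 b1:10 b2:0

0: bank 0 row 6 — prev None → EMPTY
1: bank 0 row 6 — prev 6 → HIT
2: bank 2 row 11 — prev None → EMPTY
3: bank 0 row 8 — prev 6 → CONFLICT
4: bank 0 row 8 — prev 8 → HIT
5: bank 0 row 8 — prev 8 → HIT
6: bank 2 row 0 — prev 11 → CONFLICT
7: bank 0 row 3 — prev 8 → CONFLICT
8: bank 1 row 10 — prev None → EMPTY
9: bank 0 row 10 — prev 3 → CONFLICT
10: bank 1 row 10 — prev 10 → HIT
11: bank 2 row 0 — prev 0 → HIT
12: bank 1 row 10 — prev 10 → HIT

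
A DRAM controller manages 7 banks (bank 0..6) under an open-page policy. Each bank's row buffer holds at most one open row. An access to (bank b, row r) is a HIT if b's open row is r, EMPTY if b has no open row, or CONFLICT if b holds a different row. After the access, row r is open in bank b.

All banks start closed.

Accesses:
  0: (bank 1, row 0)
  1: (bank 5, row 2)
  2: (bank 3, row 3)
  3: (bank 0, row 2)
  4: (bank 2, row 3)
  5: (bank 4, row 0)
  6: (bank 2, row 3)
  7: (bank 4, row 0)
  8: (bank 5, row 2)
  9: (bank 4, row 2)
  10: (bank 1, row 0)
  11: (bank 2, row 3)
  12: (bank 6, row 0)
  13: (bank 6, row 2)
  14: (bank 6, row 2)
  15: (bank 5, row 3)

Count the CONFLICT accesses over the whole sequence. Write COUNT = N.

COUNT = 3

#0 (1,0) E
#1 (5,2) E
#2 (3,3) E
#3 (0,2) E
#4 (2,3) E
#5 (4,0) E
#6 (2,3) H  (was 3)
#7 (4,0) H  (was 0)
#8 (5,2) H  (was 2)
#9 (4,2) C  (was 0)
#10 (1,0) H  (was 0)
#11 (2,3) H  (was 3)
#12 (6,0) E
#13 (6,2) C  (was 0)
#14 (6,2) H  (was 2)
#15 (5,3) C  (was 2)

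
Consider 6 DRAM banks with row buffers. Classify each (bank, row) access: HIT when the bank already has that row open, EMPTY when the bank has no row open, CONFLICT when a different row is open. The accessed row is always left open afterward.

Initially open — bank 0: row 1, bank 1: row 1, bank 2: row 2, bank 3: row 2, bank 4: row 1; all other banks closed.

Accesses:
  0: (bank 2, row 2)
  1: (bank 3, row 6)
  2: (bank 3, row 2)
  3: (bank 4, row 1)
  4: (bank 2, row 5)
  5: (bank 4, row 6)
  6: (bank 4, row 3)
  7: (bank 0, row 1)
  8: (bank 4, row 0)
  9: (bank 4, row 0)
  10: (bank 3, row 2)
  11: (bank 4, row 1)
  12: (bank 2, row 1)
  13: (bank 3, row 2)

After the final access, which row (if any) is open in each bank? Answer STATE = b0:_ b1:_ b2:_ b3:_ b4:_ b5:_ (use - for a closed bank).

  [0] b2 r2: had r2 ⇒ H
  [1] b3 r6: had r2 ⇒ C
  [2] b3 r2: had r6 ⇒ C
  [3] b4 r1: had r1 ⇒ H
  [4] b2 r5: had r2 ⇒ C
  [5] b4 r6: had r1 ⇒ C
  [6] b4 r3: had r6 ⇒ C
  [7] b0 r1: had r1 ⇒ H
  [8] b4 r0: had r3 ⇒ C
  [9] b4 r0: had r0 ⇒ H
  [10] b3 r2: had r2 ⇒ H
  [11] b4 r1: had r0 ⇒ C
  [12] b2 r1: had r5 ⇒ C
  [13] b3 r2: had r2 ⇒ H

STATE = b0:1 b1:1 b2:1 b3:2 b4:1 b5:-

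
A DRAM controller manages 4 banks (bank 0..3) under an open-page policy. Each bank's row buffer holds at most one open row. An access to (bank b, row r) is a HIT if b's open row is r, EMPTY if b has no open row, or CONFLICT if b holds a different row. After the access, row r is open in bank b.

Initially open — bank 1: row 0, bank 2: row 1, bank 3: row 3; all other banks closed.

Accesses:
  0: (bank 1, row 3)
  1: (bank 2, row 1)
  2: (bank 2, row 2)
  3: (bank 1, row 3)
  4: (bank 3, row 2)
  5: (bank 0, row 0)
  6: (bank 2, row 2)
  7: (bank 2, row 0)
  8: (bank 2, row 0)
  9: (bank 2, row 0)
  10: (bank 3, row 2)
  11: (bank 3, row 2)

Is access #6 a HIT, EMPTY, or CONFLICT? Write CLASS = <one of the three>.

CLASS = HIT

#0 (1,3) C  (was 0)
#1 (2,1) H  (was 1)
#2 (2,2) C  (was 1)
#3 (1,3) H  (was 3)
#4 (3,2) C  (was 3)
#5 (0,0) E
#6 (2,2) H  (was 2)
#7 (2,0) C  (was 2)
#8 (2,0) H  (was 0)
#9 (2,0) H  (was 0)
#10 (3,2) H  (was 2)
#11 (3,2) H  (was 2)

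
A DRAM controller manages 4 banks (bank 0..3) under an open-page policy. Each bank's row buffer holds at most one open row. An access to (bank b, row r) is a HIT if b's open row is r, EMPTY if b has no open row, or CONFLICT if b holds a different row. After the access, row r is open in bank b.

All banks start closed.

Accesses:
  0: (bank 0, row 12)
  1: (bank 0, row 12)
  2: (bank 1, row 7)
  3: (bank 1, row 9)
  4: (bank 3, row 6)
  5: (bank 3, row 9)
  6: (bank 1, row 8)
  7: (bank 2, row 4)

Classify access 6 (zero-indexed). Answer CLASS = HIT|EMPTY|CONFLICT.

  [0] b0 r12: no row ⇒ E
  [1] b0 r12: had r12 ⇒ H
  [2] b1 r7: no row ⇒ E
  [3] b1 r9: had r7 ⇒ C
  [4] b3 r6: no row ⇒ E
  [5] b3 r9: had r6 ⇒ C
  [6] b1 r8: had r9 ⇒ C
  [7] b2 r4: no row ⇒ E

CLASS = CONFLICT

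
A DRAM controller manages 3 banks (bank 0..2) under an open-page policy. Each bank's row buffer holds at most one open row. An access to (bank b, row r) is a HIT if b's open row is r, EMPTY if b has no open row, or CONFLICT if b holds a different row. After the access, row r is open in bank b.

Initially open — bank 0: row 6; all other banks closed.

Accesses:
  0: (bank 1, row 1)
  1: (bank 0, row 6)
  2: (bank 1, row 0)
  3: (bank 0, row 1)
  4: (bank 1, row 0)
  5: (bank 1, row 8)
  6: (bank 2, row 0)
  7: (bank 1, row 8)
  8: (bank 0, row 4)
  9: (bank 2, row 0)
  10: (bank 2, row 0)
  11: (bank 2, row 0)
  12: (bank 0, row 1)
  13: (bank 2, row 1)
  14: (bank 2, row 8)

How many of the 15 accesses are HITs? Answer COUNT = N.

#0 (1,1) E
#1 (0,6) H  (was 6)
#2 (1,0) C  (was 1)
#3 (0,1) C  (was 6)
#4 (1,0) H  (was 0)
#5 (1,8) C  (was 0)
#6 (2,0) E
#7 (1,8) H  (was 8)
#8 (0,4) C  (was 1)
#9 (2,0) H  (was 0)
#10 (2,0) H  (was 0)
#11 (2,0) H  (was 0)
#12 (0,1) C  (was 4)
#13 (2,1) C  (was 0)
#14 (2,8) C  (was 1)

COUNT = 6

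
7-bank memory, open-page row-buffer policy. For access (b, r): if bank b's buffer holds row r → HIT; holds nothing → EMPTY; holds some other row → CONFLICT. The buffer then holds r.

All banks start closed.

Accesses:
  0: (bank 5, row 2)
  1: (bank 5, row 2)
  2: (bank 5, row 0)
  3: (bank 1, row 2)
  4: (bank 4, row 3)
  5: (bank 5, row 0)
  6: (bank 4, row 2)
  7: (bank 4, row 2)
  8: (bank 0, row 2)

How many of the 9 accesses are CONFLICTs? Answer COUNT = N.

0: bank 5 row 2 — prev None → EMPTY
1: bank 5 row 2 — prev 2 → HIT
2: bank 5 row 0 — prev 2 → CONFLICT
3: bank 1 row 2 — prev None → EMPTY
4: bank 4 row 3 — prev None → EMPTY
5: bank 5 row 0 — prev 0 → HIT
6: bank 4 row 2 — prev 3 → CONFLICT
7: bank 4 row 2 — prev 2 → HIT
8: bank 0 row 2 — prev None → EMPTY

COUNT = 2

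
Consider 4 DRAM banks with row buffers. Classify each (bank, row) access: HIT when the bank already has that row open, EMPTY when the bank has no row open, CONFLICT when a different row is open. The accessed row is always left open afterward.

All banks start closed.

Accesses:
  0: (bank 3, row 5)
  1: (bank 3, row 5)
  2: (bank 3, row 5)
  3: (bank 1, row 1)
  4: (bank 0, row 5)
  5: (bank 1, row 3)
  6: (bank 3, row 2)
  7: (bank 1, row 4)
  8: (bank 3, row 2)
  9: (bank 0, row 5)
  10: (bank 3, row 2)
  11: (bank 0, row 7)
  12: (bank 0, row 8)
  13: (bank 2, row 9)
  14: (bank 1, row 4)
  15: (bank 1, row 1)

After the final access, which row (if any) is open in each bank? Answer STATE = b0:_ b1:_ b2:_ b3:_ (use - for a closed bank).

STATE = b0:8 b1:1 b2:9 b3:2

#0 (3,5) E
#1 (3,5) H  (was 5)
#2 (3,5) H  (was 5)
#3 (1,1) E
#4 (0,5) E
#5 (1,3) C  (was 1)
#6 (3,2) C  (was 5)
#7 (1,4) C  (was 3)
#8 (3,2) H  (was 2)
#9 (0,5) H  (was 5)
#10 (3,2) H  (was 2)
#11 (0,7) C  (was 5)
#12 (0,8) C  (was 7)
#13 (2,9) E
#14 (1,4) H  (was 4)
#15 (1,1) C  (was 4)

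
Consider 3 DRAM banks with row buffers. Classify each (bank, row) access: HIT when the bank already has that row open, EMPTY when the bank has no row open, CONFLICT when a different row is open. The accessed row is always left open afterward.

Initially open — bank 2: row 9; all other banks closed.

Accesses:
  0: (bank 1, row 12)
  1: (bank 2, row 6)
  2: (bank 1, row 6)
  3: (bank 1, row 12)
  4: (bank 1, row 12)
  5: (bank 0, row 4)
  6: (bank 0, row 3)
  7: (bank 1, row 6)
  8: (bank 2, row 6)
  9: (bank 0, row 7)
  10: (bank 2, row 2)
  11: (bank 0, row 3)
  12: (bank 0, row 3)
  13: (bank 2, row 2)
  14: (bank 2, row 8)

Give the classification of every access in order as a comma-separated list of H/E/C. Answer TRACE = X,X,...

0: bank 1 row 12 — prev None → EMPTY
1: bank 2 row 6 — prev 9 → CONFLICT
2: bank 1 row 6 — prev 12 → CONFLICT
3: bank 1 row 12 — prev 6 → CONFLICT
4: bank 1 row 12 — prev 12 → HIT
5: bank 0 row 4 — prev None → EMPTY
6: bank 0 row 3 — prev 4 → CONFLICT
7: bank 1 row 6 — prev 12 → CONFLICT
8: bank 2 row 6 — prev 6 → HIT
9: bank 0 row 7 — prev 3 → CONFLICT
10: bank 2 row 2 — prev 6 → CONFLICT
11: bank 0 row 3 — prev 7 → CONFLICT
12: bank 0 row 3 — prev 3 → HIT
13: bank 2 row 2 — prev 2 → HIT
14: bank 2 row 8 — prev 2 → CONFLICT

TRACE = E,C,C,C,H,E,C,C,H,C,C,C,H,H,C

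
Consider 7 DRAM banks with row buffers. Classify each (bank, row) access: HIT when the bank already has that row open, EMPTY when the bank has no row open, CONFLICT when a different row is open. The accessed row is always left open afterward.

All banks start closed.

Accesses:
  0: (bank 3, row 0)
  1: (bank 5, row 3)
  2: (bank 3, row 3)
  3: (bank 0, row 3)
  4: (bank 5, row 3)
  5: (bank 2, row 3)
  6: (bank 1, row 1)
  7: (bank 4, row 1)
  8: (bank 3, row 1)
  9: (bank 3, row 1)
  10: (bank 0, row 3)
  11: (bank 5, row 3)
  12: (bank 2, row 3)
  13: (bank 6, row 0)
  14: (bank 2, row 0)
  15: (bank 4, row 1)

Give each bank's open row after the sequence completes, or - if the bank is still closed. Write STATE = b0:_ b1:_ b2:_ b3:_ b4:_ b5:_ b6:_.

#0 (3,0) E
#1 (5,3) E
#2 (3,3) C  (was 0)
#3 (0,3) E
#4 (5,3) H  (was 3)
#5 (2,3) E
#6 (1,1) E
#7 (4,1) E
#8 (3,1) C  (was 3)
#9 (3,1) H  (was 1)
#10 (0,3) H  (was 3)
#11 (5,3) H  (was 3)
#12 (2,3) H  (was 3)
#13 (6,0) E
#14 (2,0) C  (was 3)
#15 (4,1) H  (was 1)

STATE = b0:3 b1:1 b2:0 b3:1 b4:1 b5:3 b6:0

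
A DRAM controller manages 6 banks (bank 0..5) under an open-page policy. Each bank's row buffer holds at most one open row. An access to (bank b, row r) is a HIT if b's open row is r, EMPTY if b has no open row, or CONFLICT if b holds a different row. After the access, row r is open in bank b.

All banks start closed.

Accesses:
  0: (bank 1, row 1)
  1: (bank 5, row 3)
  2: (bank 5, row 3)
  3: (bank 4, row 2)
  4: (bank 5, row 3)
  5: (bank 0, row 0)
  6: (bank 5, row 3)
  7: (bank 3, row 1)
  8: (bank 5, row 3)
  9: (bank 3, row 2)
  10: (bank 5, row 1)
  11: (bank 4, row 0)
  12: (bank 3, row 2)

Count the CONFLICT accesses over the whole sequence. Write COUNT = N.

COUNT = 3

  [0] b1 r1: no row ⇒ E
  [1] b5 r3: no row ⇒ E
  [2] b5 r3: had r3 ⇒ H
  [3] b4 r2: no row ⇒ E
  [4] b5 r3: had r3 ⇒ H
  [5] b0 r0: no row ⇒ E
  [6] b5 r3: had r3 ⇒ H
  [7] b3 r1: no row ⇒ E
  [8] b5 r3: had r3 ⇒ H
  [9] b3 r2: had r1 ⇒ C
  [10] b5 r1: had r3 ⇒ C
  [11] b4 r0: had r2 ⇒ C
  [12] b3 r2: had r2 ⇒ H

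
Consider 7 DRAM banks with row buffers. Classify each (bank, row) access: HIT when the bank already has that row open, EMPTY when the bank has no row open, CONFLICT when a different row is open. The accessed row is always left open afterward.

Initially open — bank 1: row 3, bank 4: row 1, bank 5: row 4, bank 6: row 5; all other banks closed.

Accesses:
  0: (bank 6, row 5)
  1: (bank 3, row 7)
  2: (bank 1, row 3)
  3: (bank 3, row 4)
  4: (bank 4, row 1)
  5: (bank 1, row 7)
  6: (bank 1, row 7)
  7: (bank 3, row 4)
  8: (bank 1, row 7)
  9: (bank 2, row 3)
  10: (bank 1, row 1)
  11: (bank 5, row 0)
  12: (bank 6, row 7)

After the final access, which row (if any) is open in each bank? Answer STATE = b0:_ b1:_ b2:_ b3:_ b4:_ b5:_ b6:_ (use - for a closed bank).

STATE = b0:- b1:1 b2:3 b3:4 b4:1 b5:0 b6:7

  [0] b6 r5: had r5 ⇒ H
  [1] b3 r7: no row ⇒ E
  [2] b1 r3: had r3 ⇒ H
  [3] b3 r4: had r7 ⇒ C
  [4] b4 r1: had r1 ⇒ H
  [5] b1 r7: had r3 ⇒ C
  [6] b1 r7: had r7 ⇒ H
  [7] b3 r4: had r4 ⇒ H
  [8] b1 r7: had r7 ⇒ H
  [9] b2 r3: no row ⇒ E
  [10] b1 r1: had r7 ⇒ C
  [11] b5 r0: had r4 ⇒ C
  [12] b6 r7: had r5 ⇒ C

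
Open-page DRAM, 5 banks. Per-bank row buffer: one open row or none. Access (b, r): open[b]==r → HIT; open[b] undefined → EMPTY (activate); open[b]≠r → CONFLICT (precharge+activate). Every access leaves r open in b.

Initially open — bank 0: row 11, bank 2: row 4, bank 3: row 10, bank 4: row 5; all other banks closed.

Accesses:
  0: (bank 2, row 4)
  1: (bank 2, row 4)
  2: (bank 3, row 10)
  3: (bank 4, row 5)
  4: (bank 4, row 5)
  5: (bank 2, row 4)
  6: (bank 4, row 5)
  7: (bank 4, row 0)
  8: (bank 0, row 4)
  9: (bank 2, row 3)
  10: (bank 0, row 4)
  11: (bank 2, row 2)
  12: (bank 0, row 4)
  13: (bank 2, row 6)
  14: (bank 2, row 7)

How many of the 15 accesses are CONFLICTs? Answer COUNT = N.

  [0] b2 r4: had r4 ⇒ H
  [1] b2 r4: had r4 ⇒ H
  [2] b3 r10: had r10 ⇒ H
  [3] b4 r5: had r5 ⇒ H
  [4] b4 r5: had r5 ⇒ H
  [5] b2 r4: had r4 ⇒ H
  [6] b4 r5: had r5 ⇒ H
  [7] b4 r0: had r5 ⇒ C
  [8] b0 r4: had r11 ⇒ C
  [9] b2 r3: had r4 ⇒ C
  [10] b0 r4: had r4 ⇒ H
  [11] b2 r2: had r3 ⇒ C
  [12] b0 r4: had r4 ⇒ H
  [13] b2 r6: had r2 ⇒ C
  [14] b2 r7: had r6 ⇒ C

COUNT = 6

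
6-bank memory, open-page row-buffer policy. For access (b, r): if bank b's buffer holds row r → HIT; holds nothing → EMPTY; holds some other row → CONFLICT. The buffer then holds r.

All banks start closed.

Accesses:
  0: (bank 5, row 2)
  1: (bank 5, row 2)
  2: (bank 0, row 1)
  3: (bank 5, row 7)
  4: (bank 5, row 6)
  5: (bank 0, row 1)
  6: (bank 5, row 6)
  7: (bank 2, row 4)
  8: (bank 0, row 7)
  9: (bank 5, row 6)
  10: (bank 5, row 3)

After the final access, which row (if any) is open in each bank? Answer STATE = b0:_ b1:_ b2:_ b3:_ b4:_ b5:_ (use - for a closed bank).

STATE = b0:7 b1:- b2:4 b3:- b4:- b5:3

  [0] b5 r2: no row ⇒ E
  [1] b5 r2: had r2 ⇒ H
  [2] b0 r1: no row ⇒ E
  [3] b5 r7: had r2 ⇒ C
  [4] b5 r6: had r7 ⇒ C
  [5] b0 r1: had r1 ⇒ H
  [6] b5 r6: had r6 ⇒ H
  [7] b2 r4: no row ⇒ E
  [8] b0 r7: had r1 ⇒ C
  [9] b5 r6: had r6 ⇒ H
  [10] b5 r3: had r6 ⇒ C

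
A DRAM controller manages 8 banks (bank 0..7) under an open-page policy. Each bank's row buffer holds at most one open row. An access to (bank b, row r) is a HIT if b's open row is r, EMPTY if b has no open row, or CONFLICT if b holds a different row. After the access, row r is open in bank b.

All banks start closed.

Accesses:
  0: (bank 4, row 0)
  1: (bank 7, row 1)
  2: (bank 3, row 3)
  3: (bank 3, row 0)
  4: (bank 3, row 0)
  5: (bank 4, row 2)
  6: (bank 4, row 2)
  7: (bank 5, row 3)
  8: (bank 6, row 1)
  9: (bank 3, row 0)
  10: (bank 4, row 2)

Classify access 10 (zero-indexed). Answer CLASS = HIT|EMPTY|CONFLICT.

#0 (4,0) E
#1 (7,1) E
#2 (3,3) E
#3 (3,0) C  (was 3)
#4 (3,0) H  (was 0)
#5 (4,2) C  (was 0)
#6 (4,2) H  (was 2)
#7 (5,3) E
#8 (6,1) E
#9 (3,0) H  (was 0)
#10 (4,2) H  (was 2)

CLASS = HIT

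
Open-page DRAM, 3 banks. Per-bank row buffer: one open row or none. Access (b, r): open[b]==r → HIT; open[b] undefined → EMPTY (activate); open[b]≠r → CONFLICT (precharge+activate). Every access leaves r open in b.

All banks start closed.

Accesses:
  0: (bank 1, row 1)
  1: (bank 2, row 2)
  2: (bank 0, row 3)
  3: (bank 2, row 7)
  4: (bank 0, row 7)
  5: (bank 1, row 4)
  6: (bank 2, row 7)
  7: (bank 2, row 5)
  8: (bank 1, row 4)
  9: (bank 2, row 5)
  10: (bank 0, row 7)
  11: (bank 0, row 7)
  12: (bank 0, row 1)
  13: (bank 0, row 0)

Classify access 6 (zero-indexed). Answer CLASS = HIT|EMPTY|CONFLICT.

CLASS = HIT

  [0] b1 r1: no row ⇒ E
  [1] b2 r2: no row ⇒ E
  [2] b0 r3: no row ⇒ E
  [3] b2 r7: had r2 ⇒ C
  [4] b0 r7: had r3 ⇒ C
  [5] b1 r4: had r1 ⇒ C
  [6] b2 r7: had r7 ⇒ H
  [7] b2 r5: had r7 ⇒ C
  [8] b1 r4: had r4 ⇒ H
  [9] b2 r5: had r5 ⇒ H
  [10] b0 r7: had r7 ⇒ H
  [11] b0 r7: had r7 ⇒ H
  [12] b0 r1: had r7 ⇒ C
  [13] b0 r0: had r1 ⇒ C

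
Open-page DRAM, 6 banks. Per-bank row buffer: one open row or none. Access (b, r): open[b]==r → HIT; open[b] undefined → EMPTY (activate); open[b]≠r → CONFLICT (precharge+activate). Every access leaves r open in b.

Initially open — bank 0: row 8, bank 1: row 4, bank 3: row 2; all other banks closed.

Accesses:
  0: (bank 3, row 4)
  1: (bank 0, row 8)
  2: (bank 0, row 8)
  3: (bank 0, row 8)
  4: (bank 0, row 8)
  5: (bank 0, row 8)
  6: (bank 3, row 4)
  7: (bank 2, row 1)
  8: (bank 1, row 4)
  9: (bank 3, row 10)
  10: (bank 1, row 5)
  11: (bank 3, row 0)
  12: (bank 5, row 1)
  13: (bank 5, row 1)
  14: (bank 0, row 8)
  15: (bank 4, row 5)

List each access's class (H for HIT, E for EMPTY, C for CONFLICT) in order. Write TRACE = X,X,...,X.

TRACE = C,H,H,H,H,H,H,E,H,C,C,C,E,H,H,E

  [0] b3 r4: had r2 ⇒ C
  [1] b0 r8: had r8 ⇒ H
  [2] b0 r8: had r8 ⇒ H
  [3] b0 r8: had r8 ⇒ H
  [4] b0 r8: had r8 ⇒ H
  [5] b0 r8: had r8 ⇒ H
  [6] b3 r4: had r4 ⇒ H
  [7] b2 r1: no row ⇒ E
  [8] b1 r4: had r4 ⇒ H
  [9] b3 r10: had r4 ⇒ C
  [10] b1 r5: had r4 ⇒ C
  [11] b3 r0: had r10 ⇒ C
  [12] b5 r1: no row ⇒ E
  [13] b5 r1: had r1 ⇒ H
  [14] b0 r8: had r8 ⇒ H
  [15] b4 r5: no row ⇒ E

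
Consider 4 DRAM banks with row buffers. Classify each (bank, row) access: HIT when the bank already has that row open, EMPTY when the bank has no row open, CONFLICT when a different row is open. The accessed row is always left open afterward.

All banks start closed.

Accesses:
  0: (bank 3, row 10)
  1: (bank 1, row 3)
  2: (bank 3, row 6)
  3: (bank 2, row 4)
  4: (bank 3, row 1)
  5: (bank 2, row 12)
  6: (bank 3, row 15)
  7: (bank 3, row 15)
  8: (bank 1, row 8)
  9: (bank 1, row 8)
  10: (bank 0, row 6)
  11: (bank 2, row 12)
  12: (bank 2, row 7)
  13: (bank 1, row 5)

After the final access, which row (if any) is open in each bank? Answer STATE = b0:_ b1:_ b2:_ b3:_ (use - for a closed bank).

  [0] b3 r10: no row ⇒ E
  [1] b1 r3: no row ⇒ E
  [2] b3 r6: had r10 ⇒ C
  [3] b2 r4: no row ⇒ E
  [4] b3 r1: had r6 ⇒ C
  [5] b2 r12: had r4 ⇒ C
  [6] b3 r15: had r1 ⇒ C
  [7] b3 r15: had r15 ⇒ H
  [8] b1 r8: had r3 ⇒ C
  [9] b1 r8: had r8 ⇒ H
  [10] b0 r6: no row ⇒ E
  [11] b2 r12: had r12 ⇒ H
  [12] b2 r7: had r12 ⇒ C
  [13] b1 r5: had r8 ⇒ C

STATE = b0:6 b1:5 b2:7 b3:15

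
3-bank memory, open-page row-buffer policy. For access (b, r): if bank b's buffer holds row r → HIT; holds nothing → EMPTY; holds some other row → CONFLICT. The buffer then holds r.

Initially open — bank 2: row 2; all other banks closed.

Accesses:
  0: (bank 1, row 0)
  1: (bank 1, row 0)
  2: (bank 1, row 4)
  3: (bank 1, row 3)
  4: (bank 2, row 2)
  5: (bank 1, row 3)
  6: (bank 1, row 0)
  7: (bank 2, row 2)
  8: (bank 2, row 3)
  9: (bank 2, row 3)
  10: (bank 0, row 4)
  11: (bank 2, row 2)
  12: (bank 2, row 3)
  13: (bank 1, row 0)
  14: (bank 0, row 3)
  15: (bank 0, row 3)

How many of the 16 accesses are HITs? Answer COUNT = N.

  [0] b1 r0: no row ⇒ E
  [1] b1 r0: had r0 ⇒ H
  [2] b1 r4: had r0 ⇒ C
  [3] b1 r3: had r4 ⇒ C
  [4] b2 r2: had r2 ⇒ H
  [5] b1 r3: had r3 ⇒ H
  [6] b1 r0: had r3 ⇒ C
  [7] b2 r2: had r2 ⇒ H
  [8] b2 r3: had r2 ⇒ C
  [9] b2 r3: had r3 ⇒ H
  [10] b0 r4: no row ⇒ E
  [11] b2 r2: had r3 ⇒ C
  [12] b2 r3: had r2 ⇒ C
  [13] b1 r0: had r0 ⇒ H
  [14] b0 r3: had r4 ⇒ C
  [15] b0 r3: had r3 ⇒ H

COUNT = 7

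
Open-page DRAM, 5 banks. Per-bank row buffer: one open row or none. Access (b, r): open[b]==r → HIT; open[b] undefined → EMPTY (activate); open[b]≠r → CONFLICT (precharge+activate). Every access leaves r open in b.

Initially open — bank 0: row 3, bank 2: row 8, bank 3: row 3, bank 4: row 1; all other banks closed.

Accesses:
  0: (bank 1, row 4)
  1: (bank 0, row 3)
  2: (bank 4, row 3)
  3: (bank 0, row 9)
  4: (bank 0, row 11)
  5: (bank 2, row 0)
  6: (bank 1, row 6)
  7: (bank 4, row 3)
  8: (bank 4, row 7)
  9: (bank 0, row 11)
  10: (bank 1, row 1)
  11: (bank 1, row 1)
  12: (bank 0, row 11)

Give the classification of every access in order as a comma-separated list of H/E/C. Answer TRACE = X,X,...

TRACE = E,H,C,C,C,C,C,H,C,H,C,H,H

step 0: bank1 None->4 [EMPTY]
step 1: bank0 3->3 [HIT]
step 2: bank4 1->3 [CONFLICT]
step 3: bank0 3->9 [CONFLICT]
step 4: bank0 9->11 [CONFLICT]
step 5: bank2 8->0 [CONFLICT]
step 6: bank1 4->6 [CONFLICT]
step 7: bank4 3->3 [HIT]
step 8: bank4 3->7 [CONFLICT]
step 9: bank0 11->11 [HIT]
step 10: bank1 6->1 [CONFLICT]
step 11: bank1 1->1 [HIT]
step 12: bank0 11->11 [HIT]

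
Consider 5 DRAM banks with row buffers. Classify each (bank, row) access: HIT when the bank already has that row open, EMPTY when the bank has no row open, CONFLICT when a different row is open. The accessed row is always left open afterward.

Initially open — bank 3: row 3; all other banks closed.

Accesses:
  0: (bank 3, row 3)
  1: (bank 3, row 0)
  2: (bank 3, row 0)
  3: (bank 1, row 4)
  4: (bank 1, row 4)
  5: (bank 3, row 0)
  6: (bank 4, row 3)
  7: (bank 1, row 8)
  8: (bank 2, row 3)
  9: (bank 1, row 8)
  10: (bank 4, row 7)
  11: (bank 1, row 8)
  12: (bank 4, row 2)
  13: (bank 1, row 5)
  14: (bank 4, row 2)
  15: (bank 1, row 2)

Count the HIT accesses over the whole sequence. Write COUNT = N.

step 0: bank3 3->3 [HIT]
step 1: bank3 3->0 [CONFLICT]
step 2: bank3 0->0 [HIT]
step 3: bank1 None->4 [EMPTY]
step 4: bank1 4->4 [HIT]
step 5: bank3 0->0 [HIT]
step 6: bank4 None->3 [EMPTY]
step 7: bank1 4->8 [CONFLICT]
step 8: bank2 None->3 [EMPTY]
step 9: bank1 8->8 [HIT]
step 10: bank4 3->7 [CONFLICT]
step 11: bank1 8->8 [HIT]
step 12: bank4 7->2 [CONFLICT]
step 13: bank1 8->5 [CONFLICT]
step 14: bank4 2->2 [HIT]
step 15: bank1 5->2 [CONFLICT]

COUNT = 7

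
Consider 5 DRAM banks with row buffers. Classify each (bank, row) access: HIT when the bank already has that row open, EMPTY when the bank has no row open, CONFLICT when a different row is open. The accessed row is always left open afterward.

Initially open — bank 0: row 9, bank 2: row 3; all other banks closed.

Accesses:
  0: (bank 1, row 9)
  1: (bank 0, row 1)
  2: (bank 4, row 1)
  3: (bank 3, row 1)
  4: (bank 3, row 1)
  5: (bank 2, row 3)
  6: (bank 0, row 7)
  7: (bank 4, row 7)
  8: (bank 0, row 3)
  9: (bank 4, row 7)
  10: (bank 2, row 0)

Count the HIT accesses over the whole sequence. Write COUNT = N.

COUNT = 3

#0 (1,9) E
#1 (0,1) C  (was 9)
#2 (4,1) E
#3 (3,1) E
#4 (3,1) H  (was 1)
#5 (2,3) H  (was 3)
#6 (0,7) C  (was 1)
#7 (4,7) C  (was 1)
#8 (0,3) C  (was 7)
#9 (4,7) H  (was 7)
#10 (2,0) C  (was 3)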